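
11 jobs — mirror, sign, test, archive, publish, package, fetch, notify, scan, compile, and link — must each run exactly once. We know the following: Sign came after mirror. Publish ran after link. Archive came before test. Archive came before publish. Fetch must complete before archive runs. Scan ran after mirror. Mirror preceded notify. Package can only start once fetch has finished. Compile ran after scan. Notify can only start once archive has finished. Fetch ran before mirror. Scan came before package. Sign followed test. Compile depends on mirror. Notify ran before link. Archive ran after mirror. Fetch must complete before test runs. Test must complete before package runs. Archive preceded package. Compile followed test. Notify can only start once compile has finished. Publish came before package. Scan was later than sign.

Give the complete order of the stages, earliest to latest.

The constraints fix every adjacent pair, so only one ordering works:
fetch → mirror → archive → test → sign → scan → compile → notify → link → publish → package.

fetch, mirror, archive, test, sign, scan, compile, notify, link, publish, package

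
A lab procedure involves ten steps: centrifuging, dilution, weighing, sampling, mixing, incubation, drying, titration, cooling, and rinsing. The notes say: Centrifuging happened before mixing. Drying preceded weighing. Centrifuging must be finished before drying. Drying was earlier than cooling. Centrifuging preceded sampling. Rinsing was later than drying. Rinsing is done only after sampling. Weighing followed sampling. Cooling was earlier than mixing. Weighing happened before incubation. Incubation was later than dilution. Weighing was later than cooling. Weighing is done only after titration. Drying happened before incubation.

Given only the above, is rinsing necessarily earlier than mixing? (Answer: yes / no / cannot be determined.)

cannot be determined

No chain of stated constraints runs from rinsing to mixing, and none runs from mixing to rinsing either.
So the relative order of rinsing and mixing is not fixed by the given facts.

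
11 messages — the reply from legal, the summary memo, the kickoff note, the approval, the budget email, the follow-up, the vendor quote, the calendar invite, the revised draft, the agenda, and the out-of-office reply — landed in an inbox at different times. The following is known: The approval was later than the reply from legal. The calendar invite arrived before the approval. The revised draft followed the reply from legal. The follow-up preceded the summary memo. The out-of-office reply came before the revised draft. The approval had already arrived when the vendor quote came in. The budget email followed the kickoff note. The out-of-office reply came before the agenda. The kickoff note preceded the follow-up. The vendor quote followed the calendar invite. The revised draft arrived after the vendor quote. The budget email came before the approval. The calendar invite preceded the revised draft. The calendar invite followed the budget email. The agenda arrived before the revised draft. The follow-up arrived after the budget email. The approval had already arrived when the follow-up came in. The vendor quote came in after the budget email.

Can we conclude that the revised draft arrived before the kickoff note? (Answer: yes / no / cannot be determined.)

Tracing the constraints gives the kickoff note → the budget email → the calendar invite → the revised draft, so the kickoff note must come before the revised draft.
That means the revised draft cannot be before the kickoff note.

no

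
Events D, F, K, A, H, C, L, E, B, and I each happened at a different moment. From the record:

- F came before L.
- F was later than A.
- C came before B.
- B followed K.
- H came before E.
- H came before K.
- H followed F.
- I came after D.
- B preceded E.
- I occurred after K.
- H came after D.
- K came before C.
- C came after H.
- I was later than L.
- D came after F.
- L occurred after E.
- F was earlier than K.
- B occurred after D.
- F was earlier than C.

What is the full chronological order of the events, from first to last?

The constraints fix every adjacent pair, so only one ordering works:
A → F → D → H → K → C → B → E → L → I.

A, F, D, H, K, C, B, E, L, I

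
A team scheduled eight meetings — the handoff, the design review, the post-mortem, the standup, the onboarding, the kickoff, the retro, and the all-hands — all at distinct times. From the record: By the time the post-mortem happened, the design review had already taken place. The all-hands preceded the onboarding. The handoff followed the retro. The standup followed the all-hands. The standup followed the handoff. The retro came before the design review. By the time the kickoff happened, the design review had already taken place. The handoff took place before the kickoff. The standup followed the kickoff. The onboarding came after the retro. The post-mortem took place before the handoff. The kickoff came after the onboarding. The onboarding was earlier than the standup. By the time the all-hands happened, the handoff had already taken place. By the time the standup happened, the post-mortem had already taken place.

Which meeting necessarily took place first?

The retro has a chain of constraints placing it before every other meeting, so the retro must be first.

the retro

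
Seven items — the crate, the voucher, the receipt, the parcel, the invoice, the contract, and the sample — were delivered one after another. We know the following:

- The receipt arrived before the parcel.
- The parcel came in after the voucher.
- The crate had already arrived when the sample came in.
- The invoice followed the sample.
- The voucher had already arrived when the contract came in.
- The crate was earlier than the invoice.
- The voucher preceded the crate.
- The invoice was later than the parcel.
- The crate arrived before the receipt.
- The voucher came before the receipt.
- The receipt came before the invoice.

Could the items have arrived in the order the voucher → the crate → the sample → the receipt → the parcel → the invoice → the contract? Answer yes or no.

yes

Check each stated constraint against the proposed order — e.g. the voucher is ahead of the parcel; the voucher is ahead of the contract. Every pair is in the required order; nothing is violated.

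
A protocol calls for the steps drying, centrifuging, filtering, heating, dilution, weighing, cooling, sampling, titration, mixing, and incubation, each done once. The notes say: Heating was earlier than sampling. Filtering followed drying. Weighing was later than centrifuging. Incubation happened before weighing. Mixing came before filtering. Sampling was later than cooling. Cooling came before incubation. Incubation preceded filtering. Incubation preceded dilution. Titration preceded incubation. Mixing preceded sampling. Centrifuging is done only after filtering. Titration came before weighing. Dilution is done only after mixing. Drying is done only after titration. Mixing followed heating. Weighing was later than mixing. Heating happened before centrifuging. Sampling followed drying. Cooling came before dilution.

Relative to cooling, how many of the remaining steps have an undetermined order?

Forced after cooling: centrifuging, dilution, filtering, incubation, sampling, and weighing.
That leaves drying, heating, mixing, and titration with no forced order relative to cooling — 4.

4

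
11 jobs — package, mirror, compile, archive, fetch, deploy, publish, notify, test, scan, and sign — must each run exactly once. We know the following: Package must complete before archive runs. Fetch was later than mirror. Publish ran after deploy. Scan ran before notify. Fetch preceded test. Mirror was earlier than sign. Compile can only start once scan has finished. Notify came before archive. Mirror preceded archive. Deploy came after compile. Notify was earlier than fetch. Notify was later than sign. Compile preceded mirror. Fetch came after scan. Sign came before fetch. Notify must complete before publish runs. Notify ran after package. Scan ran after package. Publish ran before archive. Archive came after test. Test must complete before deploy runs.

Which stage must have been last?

archive

Every other stage has a chain of constraints placing it before archive, so archive is last.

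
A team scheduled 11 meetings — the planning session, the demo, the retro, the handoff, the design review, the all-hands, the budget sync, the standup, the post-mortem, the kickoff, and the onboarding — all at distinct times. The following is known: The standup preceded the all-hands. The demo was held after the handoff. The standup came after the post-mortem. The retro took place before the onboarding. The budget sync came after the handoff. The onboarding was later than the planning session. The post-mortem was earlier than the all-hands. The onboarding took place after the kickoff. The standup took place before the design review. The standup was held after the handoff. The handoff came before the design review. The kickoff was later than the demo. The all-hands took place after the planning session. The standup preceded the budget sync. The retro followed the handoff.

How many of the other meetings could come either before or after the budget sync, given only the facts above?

7

Forced before the budget sync: the handoff, the post-mortem, and the standup.
That leaves the all-hands, the demo, the design review, the kickoff, the onboarding, the planning session, and the retro with no forced order relative to the budget sync — 7.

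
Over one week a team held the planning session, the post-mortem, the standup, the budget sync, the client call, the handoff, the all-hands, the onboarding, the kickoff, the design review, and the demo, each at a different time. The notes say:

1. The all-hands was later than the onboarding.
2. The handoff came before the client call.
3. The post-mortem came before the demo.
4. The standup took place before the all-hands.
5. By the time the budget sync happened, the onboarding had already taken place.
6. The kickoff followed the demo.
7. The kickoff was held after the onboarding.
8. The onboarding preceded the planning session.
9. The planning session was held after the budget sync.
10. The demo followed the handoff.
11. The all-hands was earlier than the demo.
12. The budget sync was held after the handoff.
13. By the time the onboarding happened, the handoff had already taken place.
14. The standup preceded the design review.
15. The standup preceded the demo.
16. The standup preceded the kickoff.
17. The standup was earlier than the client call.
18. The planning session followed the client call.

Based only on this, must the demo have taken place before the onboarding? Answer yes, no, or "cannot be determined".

Tracing the constraints gives the onboarding → the all-hands → the demo, so the onboarding must come before the demo.
That means the demo cannot be before the onboarding.

no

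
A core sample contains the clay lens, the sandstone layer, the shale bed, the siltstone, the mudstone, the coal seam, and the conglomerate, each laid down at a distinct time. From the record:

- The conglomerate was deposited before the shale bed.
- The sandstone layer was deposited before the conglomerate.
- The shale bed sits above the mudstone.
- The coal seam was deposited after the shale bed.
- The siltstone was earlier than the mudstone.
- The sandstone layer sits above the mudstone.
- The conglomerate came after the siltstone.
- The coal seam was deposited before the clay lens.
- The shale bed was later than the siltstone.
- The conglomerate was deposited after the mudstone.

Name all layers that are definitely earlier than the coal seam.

the conglomerate, the mudstone, the sandstone layer, the shale bed, the siltstone

Directly stated before the coal seam: the shale bed.
The conglomerate reaches the coal seam via the conglomerate → the shale bed → the coal seam.
The mudstone reaches the coal seam via the mudstone → the shale bed → the coal seam.
The sandstone layer reaches the coal seam via the sandstone layer → the conglomerate → the shale bed → the coal seam.
Likewise the siltstone reaches the coal seam by chaining the stated constraints.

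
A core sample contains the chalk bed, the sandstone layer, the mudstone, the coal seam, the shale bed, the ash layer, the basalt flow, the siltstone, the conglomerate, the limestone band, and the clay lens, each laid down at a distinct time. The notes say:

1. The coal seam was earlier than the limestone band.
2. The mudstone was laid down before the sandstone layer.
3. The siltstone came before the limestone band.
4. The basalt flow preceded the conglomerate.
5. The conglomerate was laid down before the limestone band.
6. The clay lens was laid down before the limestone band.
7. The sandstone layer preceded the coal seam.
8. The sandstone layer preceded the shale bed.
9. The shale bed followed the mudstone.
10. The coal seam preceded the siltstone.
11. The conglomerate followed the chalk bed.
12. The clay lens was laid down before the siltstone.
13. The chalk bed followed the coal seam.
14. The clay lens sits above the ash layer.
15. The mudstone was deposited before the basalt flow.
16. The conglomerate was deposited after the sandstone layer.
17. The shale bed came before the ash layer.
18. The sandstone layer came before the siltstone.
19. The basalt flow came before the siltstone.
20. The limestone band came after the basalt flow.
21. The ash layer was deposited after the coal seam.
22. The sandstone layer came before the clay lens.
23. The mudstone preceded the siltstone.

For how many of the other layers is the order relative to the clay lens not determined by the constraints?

3

Forced before the clay lens: the ash layer, the coal seam, the mudstone, the sandstone layer, and the shale bed; forced after the clay lens: the limestone band and the siltstone.
That leaves the basalt flow, the chalk bed, and the conglomerate with no forced order relative to the clay lens — 3.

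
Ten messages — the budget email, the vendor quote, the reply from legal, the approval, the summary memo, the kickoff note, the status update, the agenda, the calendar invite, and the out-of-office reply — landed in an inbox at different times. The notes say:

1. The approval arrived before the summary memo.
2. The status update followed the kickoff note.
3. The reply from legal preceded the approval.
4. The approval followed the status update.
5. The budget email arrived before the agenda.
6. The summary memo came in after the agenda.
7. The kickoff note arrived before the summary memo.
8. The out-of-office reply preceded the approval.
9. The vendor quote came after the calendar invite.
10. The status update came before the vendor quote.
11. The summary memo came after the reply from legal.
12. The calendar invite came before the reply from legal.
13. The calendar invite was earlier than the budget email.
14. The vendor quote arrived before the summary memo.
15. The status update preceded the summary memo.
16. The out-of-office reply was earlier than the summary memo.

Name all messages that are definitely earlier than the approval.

Directly stated before the approval: the out-of-office reply, the reply from legal, and the status update.
The calendar invite reaches the approval via the calendar invite → the reply from legal → the approval.
The kickoff note reaches the approval via the kickoff note → the status update → the approval.
No chain forces the summary memo (or any of the others) ahead of the approval.

the calendar invite, the kickoff note, the out-of-office reply, the reply from legal, the status update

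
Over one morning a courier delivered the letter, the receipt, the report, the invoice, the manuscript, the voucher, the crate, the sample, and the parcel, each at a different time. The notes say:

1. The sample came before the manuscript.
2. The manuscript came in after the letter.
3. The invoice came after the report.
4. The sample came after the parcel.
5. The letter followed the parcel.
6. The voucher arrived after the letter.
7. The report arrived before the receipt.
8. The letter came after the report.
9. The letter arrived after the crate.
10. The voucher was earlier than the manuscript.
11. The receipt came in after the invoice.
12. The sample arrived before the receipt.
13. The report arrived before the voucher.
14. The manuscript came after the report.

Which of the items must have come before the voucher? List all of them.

Directly stated before the voucher: the letter and the report.
The crate reaches the voucher via the crate → the letter → the voucher.
The parcel reaches the voucher via the parcel → the letter → the voucher.
No chain forces the sample (or any of the others) ahead of the voucher.

the crate, the letter, the parcel, the report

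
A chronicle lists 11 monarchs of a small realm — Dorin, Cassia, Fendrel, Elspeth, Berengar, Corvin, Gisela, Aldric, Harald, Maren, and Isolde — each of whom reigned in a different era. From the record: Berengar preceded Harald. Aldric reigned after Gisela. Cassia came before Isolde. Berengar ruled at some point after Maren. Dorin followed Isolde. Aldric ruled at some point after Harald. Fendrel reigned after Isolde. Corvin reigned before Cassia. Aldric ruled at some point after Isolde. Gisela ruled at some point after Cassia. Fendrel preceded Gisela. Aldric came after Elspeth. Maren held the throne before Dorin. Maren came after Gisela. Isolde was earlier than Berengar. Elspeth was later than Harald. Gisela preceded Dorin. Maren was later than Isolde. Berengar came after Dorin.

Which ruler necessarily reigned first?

Corvin

Corvin has a chain of constraints placing them before every other ruler, so Corvin must be first.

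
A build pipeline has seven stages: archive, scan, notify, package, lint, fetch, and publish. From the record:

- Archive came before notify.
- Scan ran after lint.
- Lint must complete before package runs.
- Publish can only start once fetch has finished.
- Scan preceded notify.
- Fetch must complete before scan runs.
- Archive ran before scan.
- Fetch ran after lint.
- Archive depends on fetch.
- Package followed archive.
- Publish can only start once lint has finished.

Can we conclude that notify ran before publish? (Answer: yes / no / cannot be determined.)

No chain of stated constraints runs from notify to publish, and none runs from publish to notify either.
So the relative order of notify and publish is not fixed by the given facts.

cannot be determined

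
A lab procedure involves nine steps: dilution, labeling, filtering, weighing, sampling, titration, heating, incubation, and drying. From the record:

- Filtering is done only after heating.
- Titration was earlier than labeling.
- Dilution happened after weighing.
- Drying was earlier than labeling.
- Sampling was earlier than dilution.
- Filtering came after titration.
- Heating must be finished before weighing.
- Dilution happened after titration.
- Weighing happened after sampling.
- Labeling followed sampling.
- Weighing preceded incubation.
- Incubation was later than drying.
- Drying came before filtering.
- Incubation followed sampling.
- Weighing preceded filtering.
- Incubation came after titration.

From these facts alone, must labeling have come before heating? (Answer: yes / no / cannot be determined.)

No chain of stated constraints runs from labeling to heating, and none runs from heating to labeling either.
So the relative order of labeling and heating is not fixed by the given facts.

cannot be determined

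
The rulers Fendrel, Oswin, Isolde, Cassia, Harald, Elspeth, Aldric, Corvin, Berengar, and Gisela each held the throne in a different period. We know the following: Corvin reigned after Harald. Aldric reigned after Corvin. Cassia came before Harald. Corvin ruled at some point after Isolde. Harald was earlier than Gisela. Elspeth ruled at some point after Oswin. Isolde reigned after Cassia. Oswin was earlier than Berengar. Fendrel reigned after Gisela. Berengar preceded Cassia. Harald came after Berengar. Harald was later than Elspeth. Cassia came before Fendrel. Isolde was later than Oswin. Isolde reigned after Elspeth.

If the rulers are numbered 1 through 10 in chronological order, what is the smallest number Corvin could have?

Berengar, Cassia, Elspeth, Harald, Isolde, and Oswin must all come before Corvin — 6 forced predecessors.
Nothing else is forced ahead of Corvin, so their earliest slot is position 6 + 1 = 7.

7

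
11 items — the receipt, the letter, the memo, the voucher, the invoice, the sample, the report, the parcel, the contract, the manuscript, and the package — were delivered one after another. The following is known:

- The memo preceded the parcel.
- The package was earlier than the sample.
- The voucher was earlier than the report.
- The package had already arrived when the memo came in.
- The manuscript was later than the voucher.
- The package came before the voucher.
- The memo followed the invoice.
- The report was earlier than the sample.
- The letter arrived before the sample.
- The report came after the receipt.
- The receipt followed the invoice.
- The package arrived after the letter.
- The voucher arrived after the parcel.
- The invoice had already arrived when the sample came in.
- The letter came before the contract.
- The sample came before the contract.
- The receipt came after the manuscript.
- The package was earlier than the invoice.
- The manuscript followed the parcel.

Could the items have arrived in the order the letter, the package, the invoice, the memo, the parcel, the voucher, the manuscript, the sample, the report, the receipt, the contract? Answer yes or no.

no

The constraints require the report before the sample, but in the proposed sequence the sample appears ahead of the report. That one violation is enough.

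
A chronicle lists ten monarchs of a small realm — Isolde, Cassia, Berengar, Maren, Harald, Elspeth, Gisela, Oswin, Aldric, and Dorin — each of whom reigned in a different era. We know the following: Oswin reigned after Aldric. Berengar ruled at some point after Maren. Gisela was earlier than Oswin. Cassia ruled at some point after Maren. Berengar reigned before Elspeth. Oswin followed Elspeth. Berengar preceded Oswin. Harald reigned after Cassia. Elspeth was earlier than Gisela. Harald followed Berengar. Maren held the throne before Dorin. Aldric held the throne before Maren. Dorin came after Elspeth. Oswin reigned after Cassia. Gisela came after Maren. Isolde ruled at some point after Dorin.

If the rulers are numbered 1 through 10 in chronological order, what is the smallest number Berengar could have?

3

Aldric and Maren must both come before Berengar — 2 forced predecessors.
Nothing else is forced ahead of Berengar, so their earliest slot is position 2 + 1 = 3.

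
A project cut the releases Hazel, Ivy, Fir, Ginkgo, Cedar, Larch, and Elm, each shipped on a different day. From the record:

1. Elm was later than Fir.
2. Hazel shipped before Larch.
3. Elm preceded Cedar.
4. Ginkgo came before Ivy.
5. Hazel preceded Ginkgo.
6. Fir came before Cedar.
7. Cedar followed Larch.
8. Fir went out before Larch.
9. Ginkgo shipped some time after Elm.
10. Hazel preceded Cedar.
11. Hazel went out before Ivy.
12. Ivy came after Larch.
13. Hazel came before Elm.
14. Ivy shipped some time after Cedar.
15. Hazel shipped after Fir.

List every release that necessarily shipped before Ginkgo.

Elm, Fir, Hazel

Directly stated before Ginkgo: Elm and Hazel.
Fir reaches Ginkgo via Fir → Hazel → Ginkgo.
No chain forces Ivy (or any of the others) ahead of Ginkgo.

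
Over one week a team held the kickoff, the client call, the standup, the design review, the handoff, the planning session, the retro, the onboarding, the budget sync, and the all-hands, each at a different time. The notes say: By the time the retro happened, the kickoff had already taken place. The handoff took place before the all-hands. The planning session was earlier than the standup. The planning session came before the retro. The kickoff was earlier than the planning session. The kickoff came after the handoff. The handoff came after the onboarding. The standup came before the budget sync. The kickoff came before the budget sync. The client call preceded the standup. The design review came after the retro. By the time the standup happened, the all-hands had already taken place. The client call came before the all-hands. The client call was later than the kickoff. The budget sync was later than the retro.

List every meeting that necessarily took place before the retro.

Directly stated before the retro: the kickoff and the planning session.
The handoff reaches the retro via the handoff → the kickoff → the retro.
The onboarding reaches the retro via the onboarding → the handoff → the kickoff → the retro.
No chain forces the design review (or any of the others) ahead of the retro.

the handoff, the kickoff, the onboarding, the planning session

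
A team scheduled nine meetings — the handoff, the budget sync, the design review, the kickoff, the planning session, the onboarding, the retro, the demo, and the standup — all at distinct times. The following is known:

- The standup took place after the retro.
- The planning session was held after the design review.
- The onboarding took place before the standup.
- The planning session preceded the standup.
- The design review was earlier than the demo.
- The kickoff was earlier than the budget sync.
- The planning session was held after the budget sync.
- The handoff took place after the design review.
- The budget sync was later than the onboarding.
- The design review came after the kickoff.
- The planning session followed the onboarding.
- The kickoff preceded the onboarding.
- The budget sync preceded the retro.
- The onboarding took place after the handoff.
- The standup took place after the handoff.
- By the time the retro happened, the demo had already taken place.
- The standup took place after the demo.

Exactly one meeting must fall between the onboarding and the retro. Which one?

Tracing the constraints gives the onboarding → the budget sync → the retro, so the budget sync sits after the onboarding and before the retro.
No other meeting is forced both after the onboarding and before the retro.

the budget sync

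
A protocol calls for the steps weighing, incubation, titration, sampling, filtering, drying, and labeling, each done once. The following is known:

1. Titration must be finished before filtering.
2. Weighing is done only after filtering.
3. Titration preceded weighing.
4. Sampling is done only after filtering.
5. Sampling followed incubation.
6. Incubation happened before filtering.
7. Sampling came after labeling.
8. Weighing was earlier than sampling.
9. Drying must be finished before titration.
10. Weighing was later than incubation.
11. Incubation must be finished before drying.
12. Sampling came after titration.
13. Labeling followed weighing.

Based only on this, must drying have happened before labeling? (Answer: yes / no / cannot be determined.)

Chain the constraints: drying → titration → weighing → labeling. Each link is directly stated, so drying comes before labeling.

yes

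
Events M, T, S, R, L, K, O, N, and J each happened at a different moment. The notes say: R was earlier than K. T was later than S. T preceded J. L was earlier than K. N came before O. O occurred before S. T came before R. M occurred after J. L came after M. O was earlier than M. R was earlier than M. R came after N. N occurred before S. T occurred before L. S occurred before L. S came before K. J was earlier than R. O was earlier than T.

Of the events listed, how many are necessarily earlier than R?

Directly stated before R: J, N, and T.
O reaches R via O → T → R.
S reaches R via S → T → R.
No chain forces M (or any of the others) ahead of R.
That's J, N, O, S, and T — 5 in all.

5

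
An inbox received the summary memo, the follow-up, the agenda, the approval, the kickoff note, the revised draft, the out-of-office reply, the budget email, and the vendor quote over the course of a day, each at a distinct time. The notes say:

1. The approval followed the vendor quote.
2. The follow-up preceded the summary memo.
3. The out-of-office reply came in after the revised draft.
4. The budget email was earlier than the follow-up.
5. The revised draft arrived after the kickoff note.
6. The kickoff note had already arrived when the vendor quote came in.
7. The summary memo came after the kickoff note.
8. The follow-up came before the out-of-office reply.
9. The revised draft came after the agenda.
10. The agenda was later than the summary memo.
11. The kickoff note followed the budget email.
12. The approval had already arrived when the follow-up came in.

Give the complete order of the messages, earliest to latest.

The constraints fix every adjacent pair, so only one ordering works:
the budget email → the kickoff note → the vendor quote → the approval → the follow-up → the summary memo → the agenda → the revised draft → the out-of-office reply.

the budget email, the kickoff note, the vendor quote, the approval, the follow-up, the summary memo, the agenda, the revised draft, the out-of-office reply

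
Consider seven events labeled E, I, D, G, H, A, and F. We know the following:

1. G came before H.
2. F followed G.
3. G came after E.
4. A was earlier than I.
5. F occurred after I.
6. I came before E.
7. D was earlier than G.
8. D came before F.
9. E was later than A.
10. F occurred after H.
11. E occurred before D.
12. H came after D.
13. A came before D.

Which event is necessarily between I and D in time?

E

Tracing the constraints gives I → E → D, so E sits after I and before D.
No other event is forced both after I and before D.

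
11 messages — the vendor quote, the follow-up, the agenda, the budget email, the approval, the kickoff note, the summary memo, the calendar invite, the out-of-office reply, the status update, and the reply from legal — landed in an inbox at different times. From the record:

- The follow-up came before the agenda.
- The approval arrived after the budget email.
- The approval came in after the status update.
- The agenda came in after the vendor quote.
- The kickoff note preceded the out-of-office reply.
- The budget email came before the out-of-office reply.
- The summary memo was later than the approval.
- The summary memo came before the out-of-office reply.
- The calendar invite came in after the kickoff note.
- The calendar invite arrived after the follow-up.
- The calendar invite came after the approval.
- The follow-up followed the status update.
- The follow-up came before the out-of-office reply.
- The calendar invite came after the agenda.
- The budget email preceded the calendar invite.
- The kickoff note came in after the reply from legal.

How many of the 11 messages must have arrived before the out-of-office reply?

7

Directly stated before the out-of-office reply: the budget email, the follow-up, the kickoff note, and the summary memo.
The approval reaches the out-of-office reply via the approval → the summary memo → the out-of-office reply.
The reply from legal reaches the out-of-office reply via the reply from legal → the kickoff note → the out-of-office reply.
The status update reaches the out-of-office reply via the status update → the follow-up → the out-of-office reply.
That's the approval, the budget email, the follow-up, the kickoff note, the reply from legal, the status update, and the summary memo — 7 in all.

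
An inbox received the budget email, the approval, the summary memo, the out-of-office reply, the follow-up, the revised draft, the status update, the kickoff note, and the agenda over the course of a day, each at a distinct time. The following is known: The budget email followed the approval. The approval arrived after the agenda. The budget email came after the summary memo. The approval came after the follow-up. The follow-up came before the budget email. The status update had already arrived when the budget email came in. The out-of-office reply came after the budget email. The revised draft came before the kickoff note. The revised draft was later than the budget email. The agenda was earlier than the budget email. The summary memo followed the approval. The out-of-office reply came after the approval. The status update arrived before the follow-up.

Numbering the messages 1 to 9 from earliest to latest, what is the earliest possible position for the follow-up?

The status update must come before the follow-up — 1 forced predecessor.
Nothing else is forced ahead of the follow-up, so its earliest slot is position 1 + 1 = 2.

2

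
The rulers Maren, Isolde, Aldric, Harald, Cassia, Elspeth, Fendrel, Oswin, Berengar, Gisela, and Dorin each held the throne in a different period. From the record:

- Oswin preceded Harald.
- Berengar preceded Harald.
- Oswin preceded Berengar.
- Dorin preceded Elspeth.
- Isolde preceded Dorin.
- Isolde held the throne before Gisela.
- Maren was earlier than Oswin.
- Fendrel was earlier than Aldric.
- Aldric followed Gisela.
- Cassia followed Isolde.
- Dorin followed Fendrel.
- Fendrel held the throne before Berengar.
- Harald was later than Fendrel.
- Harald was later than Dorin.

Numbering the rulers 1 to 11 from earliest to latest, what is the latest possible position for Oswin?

Oswin must come before Berengar and Harald — 2 rulers forced after them.
Everything else can be placed before Oswin in some valid order, so Oswin can sit as late as position 11 − 2 = 9.

9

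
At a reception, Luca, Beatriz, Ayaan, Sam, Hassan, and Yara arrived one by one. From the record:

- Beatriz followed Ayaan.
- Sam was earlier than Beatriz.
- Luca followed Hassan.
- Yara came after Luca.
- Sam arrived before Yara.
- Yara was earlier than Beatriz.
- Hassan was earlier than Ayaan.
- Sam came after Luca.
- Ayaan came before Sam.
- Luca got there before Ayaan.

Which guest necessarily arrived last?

Beatriz

Every other guest has a chain of constraints placing them before Beatriz, so Beatriz is last.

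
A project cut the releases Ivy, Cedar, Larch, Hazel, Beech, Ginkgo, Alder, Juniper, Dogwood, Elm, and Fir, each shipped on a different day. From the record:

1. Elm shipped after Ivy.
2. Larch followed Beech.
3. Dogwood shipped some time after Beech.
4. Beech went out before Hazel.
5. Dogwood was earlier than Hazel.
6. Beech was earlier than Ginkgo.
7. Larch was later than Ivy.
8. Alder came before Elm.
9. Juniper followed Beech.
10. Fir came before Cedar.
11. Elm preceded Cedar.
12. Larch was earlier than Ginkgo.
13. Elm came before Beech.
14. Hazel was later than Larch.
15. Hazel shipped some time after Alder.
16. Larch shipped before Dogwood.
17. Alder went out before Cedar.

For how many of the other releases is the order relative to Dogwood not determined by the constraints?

4

Forced before Dogwood: Alder, Beech, Elm, Ivy, and Larch; forced after Dogwood: Hazel.
That leaves Cedar, Fir, Ginkgo, and Juniper with no forced order relative to Dogwood — 4.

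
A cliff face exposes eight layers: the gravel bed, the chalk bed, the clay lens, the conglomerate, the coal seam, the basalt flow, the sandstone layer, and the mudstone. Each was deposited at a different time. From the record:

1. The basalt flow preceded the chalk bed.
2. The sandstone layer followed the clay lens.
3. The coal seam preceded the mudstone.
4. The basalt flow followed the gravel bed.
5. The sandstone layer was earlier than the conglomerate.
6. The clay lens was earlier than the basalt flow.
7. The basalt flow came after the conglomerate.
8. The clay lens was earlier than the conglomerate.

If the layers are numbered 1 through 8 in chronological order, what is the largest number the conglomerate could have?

6

The conglomerate must come before the basalt flow and the chalk bed — 2 layers forced after it.
Everything else can be placed before the conglomerate in some valid order, so the conglomerate can sit as late as position 8 − 2 = 6.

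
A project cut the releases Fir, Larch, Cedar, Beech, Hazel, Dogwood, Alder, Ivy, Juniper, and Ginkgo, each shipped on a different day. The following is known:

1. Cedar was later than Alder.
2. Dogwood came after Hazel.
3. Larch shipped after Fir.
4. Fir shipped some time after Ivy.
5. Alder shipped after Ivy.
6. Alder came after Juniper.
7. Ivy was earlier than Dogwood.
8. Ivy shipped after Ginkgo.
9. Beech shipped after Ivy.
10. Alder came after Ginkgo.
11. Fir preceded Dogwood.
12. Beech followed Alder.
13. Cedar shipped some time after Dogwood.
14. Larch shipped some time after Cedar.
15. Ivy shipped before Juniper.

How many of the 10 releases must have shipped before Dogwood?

4

Directly stated before Dogwood: Fir, Hazel, and Ivy.
Ginkgo reaches Dogwood via Ginkgo → Ivy → Dogwood.
That's Fir, Ginkgo, Hazel, and Ivy — 4 in all.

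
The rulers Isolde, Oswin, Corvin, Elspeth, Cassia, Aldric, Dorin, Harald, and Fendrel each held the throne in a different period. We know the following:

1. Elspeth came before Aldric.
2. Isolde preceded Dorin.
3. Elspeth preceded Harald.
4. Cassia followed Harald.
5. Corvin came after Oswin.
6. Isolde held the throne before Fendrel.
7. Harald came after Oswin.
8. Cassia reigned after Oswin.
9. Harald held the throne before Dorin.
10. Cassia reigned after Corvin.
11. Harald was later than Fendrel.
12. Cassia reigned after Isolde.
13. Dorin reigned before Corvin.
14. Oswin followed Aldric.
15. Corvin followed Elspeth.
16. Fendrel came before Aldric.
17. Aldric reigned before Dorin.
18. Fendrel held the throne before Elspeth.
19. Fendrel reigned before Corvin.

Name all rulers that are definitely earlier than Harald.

Directly stated before Harald: Elspeth, Fendrel, and Oswin.
Aldric reaches Harald via Aldric → Oswin → Harald.
Isolde reaches Harald via Isolde → Fendrel → Harald.
No chain forces Corvin (or any of the others) ahead of Harald.

Aldric, Elspeth, Fendrel, Isolde, Oswin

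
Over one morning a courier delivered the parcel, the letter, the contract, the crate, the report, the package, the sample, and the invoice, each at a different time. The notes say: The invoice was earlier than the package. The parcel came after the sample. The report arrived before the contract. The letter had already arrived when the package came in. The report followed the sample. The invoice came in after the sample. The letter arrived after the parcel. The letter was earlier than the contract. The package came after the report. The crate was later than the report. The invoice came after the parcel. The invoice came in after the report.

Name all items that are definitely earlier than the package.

Directly stated before the package: the invoice, the letter, and the report.
The parcel reaches the package via the parcel → the letter → the package.
The sample reaches the package via the sample → the report → the package.
No chain forces the contract (or any of the others) ahead of the package.

the invoice, the letter, the parcel, the report, the sample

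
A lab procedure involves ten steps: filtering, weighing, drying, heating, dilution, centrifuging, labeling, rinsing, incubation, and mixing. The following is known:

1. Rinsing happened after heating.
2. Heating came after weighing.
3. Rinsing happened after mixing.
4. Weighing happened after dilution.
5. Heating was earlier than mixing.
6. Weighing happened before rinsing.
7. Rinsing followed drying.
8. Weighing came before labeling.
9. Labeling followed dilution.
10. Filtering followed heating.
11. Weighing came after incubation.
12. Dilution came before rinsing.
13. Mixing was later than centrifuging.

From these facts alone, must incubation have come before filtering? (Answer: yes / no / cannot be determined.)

yes

Chain the constraints: incubation → weighing → heating → filtering. Each link is directly stated, so incubation comes before filtering.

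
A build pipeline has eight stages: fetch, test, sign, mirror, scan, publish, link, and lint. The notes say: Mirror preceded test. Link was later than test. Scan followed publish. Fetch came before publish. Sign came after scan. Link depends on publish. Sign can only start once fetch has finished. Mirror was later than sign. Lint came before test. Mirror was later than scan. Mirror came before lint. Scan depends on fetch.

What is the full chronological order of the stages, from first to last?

The constraints fix every adjacent pair, so only one ordering works:
fetch → publish → scan → sign → mirror → lint → test → link.

fetch, publish, scan, sign, mirror, lint, test, link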